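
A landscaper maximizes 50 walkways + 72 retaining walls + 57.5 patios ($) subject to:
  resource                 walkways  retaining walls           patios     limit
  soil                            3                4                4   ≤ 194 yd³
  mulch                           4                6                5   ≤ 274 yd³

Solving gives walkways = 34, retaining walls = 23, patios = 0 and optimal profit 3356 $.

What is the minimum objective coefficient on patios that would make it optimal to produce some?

64

Both soil and mulch are binding at x*.
Dual feasibility on the basic columns requires 3·y_soil + 4·y_mulch = 50, 4·y_soil + 6·y_mulch = 72.
Solving: y_soil = 6, y_mulch = 8.
patios enters the basis when its profit ≥ yᵀa₃ = 6·4 + 8·5 = 64.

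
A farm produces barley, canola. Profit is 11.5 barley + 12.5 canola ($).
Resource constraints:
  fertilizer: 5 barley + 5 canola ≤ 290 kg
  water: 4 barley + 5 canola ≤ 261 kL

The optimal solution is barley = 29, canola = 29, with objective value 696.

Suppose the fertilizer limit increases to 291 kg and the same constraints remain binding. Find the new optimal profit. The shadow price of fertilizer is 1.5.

Δb = 1, so new z* = 696 + (1.5)·(1) = 696 + 1.5 = 697.5.

697.5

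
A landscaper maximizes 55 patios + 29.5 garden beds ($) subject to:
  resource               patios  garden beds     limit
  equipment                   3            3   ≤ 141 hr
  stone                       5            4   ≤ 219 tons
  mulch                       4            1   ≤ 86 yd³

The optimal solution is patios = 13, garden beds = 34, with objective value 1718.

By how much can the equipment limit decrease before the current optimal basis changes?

76.5

Binding constraints: equipment, mulch. The basis is B = [[3,3],[4,1]] with det -9.
Per unit decrease in equipment, x* moves by d = (0.1111, -0.4444).
The basis stays optimal until garden beds reaches 0; allowable decrease = 76.5 hr.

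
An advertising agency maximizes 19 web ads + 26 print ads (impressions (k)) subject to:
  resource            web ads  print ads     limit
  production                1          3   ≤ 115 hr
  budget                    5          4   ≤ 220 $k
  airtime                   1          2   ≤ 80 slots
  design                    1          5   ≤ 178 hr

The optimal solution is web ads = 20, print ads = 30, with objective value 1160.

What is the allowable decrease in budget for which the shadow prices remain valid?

Binding constraints: budget, airtime. The basis is B = [[5,4],[1,2]] with det 6.
Per unit decrease in budget, x* moves by d = (-0.3333, 0.1667).
The basis stays optimal until design becomes binding; allowable decrease = 16 $k.

16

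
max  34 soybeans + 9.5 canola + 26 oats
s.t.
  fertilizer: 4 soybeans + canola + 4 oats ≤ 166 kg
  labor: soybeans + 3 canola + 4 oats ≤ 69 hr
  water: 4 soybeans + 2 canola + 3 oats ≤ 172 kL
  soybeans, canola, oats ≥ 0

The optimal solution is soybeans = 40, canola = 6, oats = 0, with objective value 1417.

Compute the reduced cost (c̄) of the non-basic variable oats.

-7

Binding: fertilizer and water. Non-binding: labor (11 unused).
Since labor is not tight, its dual is 0.
From A_Bᵀ y = c: 4·y_fertilizer + 4·y_water = 34; 1·y_fertilizer + 2·y_water = 9.5.
Solving: y_fertilizer = 7.5, y_water = 1.
Reduced cost of oats: c₃ − yᵀa₃ = 26 − (7.5·4 + 1·3) = 26 − 33 = -7.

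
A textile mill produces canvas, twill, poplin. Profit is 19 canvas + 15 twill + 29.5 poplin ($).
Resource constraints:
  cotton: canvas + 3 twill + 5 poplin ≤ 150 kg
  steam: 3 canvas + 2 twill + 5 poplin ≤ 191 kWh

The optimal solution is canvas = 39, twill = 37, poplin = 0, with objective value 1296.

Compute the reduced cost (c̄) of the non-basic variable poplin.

-5.5

Check each constraint at x*: cotton 150/150 (tight); steam 191/191 (tight).
The binding rows give the dual system: 1·y_cotton + 3·y_steam = 19 and 3·y_cotton + 2·y_steam = 15.
→ y_cotton = 1 and y_steam = 6.
Reduced cost of poplin: c₃ − yᵀa₃ = 29.5 − (1·5 + 6·5) = 29.5 − 35 = -5.5.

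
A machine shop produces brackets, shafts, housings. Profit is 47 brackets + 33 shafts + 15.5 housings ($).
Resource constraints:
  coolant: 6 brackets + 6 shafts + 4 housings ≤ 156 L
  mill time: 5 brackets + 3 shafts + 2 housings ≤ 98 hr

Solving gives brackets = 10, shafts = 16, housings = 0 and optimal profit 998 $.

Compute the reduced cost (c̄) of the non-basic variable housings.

-6.5

Both coolant and mill time are binding at x*.
The binding rows give the dual system: 6·y_coolant + 5·y_mill time = 47 and 6·y_coolant + 3·y_mill time = 33.
This yields shadow prices y_coolant = 2, y_mill time = 7.
Reduced cost of housings: c₃ − yᵀa₃ = 15.5 − (2·4 + 7·2) = 15.5 − 22 = -6.5.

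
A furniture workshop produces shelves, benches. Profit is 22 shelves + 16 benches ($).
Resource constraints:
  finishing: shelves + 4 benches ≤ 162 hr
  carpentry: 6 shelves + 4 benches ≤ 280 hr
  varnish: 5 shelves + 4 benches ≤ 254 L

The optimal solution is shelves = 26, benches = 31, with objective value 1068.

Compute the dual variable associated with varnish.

At the optimum: finishing uses 150 of 162 (slack = 12); carpentry uses 280 of 280 (binding); varnish uses 254 of 254 (binding).
Since finishing is not tight, its dual is 0.
From A_Bᵀ y = c: 6·y_carpentry + 5·y_varnish = 22; 4·y_carpentry + 4·y_varnish = 16.
→ y_carpentry = 2 and y_varnish = 2.
Shadow price of varnish = 2.

2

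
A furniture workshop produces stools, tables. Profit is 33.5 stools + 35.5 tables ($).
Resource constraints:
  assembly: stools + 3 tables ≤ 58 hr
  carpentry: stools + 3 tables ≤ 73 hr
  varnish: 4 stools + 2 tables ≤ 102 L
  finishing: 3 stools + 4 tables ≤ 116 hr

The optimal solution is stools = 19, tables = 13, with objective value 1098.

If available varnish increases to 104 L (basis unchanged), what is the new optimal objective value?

1111

Check each constraint at x*: assembly 58/58 (tight); carpentry 58/73 (slack 15); varnish 102/102 (tight); finishing 109/116 (slack 7).
Since carpentry, finishing are not tight, their duals are 0.
Dual feasibility on the basic columns requires 1·y_assembly + 4·y_varnish = 33.5, 3·y_assembly + 2·y_varnish = 35.5.
Solving: y_assembly = 7.5, y_varnish = 6.5.
Δz = y_varnish·Δb = 6.5 × (2) = 13, so new z* = 1098 + 13 = 1111.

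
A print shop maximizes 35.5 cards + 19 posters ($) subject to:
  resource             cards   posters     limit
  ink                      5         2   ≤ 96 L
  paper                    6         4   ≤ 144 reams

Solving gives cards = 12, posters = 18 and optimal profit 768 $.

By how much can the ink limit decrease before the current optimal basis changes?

24

Binding constraints: ink, paper. The basis is B = [[5,2],[6,4]] with det 8.
Per unit decrease in ink, x* moves by d = (-0.5, 0.75).
The basis stays optimal until cards reaches 0; allowable decrease = 24 L.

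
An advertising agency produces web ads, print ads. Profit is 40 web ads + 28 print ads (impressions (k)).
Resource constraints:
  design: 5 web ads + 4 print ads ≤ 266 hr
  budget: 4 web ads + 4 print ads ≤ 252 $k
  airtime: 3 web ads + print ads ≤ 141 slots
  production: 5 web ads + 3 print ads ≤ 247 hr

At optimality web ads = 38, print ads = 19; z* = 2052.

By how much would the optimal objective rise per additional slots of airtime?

Binding: design and production. Non-binding: budget (24 unused), airtime (8 unused).
By complementary slackness, y = 0 for the non-binding constraints.
From A_Bᵀ y = c: 5·y_design + 5·y_production = 40; 4·y_design + 3·y_production = 28.
→ y_design = 4 and y_production = 4.
Shadow price of airtime = 0.

0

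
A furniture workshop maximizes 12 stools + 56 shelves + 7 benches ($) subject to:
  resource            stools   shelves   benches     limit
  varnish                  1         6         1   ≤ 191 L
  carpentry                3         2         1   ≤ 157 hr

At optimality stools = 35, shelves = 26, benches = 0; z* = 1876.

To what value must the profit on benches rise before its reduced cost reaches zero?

10

Check each constraint at x*: varnish 191/191 (tight); carpentry 157/157 (tight).
The binding rows give the dual system: 1·y_varnish + 3·y_carpentry = 12 and 6·y_varnish + 2·y_carpentry = 56.
→ y_varnish = 9 and y_carpentry = 1.
benches enters the basis when its profit ≥ yᵀa₃ = 9·1 + 1·1 = 10.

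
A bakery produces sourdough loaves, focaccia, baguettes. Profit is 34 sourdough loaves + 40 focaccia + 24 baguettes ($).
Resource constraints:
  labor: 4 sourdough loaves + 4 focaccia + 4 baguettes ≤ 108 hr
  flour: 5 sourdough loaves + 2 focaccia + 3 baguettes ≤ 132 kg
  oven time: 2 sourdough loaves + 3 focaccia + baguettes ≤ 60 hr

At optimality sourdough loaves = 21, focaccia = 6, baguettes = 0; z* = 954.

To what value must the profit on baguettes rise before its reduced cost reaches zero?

28

Binding: labor and oven time. Non-binding: flour (15 unused).
By complementary slackness, y = 0 for the non-binding constraint.
Dual feasibility on the basic columns requires 4·y_labor + 2·y_oven time = 34, 4·y_labor + 3·y_oven time = 40.
This yields shadow prices y_labor = 5.5, y_oven time = 6.
baguettes enters the basis when its profit ≥ yᵀa₃ = 5.5·4 + 6·1 = 28.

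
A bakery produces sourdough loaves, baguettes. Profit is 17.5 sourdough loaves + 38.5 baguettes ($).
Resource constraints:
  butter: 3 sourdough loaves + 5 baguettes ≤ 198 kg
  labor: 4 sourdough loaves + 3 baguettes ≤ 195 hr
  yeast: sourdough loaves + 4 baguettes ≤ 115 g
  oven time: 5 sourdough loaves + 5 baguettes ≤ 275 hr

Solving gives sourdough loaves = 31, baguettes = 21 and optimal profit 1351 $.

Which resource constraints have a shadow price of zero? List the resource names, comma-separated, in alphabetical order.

labor, oven time

butter: 198/198 (binding)
labor: 187/195 (slack 8)
yeast: 115/115 (binding)
oven time: 260/275 (slack 15)
By complementary slackness, a constraint with positive slack has shadow price 0 → labor, oven time.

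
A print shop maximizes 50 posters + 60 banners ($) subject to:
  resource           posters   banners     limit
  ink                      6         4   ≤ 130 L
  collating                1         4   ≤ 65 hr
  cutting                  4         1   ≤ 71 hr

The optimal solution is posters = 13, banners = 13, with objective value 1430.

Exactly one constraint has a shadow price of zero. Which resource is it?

ink: 130/130 (binding)
collating: 65/65 (binding)
cutting: 65/71 (slack 6)
By complementary slackness, a constraint with positive slack has shadow price 0 → cutting.

cutting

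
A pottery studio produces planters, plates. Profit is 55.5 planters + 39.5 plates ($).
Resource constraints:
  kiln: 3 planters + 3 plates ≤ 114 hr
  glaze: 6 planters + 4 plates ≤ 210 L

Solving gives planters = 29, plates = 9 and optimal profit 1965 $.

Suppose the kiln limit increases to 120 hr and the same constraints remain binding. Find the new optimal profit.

1980

At the optimum: kiln uses 114 of 114 (binding); glaze uses 210 of 210 (binding).
From A_Bᵀ y = c: 3·y_kiln + 6·y_glaze = 55.5; 3·y_kiln + 4·y_glaze = 39.5.
Solving: y_kiln = 2.5, y_glaze = 8.
Δz = y_kiln·Δb = 2.5 × (6) = 15, so new z* = 1965 + 15 = 1980.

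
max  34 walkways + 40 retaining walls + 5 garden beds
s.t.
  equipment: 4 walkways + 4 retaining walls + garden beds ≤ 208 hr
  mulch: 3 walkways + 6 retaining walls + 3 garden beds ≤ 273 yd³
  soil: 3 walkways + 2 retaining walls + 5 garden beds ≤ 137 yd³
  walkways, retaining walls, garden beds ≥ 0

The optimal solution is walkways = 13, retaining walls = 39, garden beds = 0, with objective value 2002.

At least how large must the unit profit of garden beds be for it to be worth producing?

Binding: equipment and mulch. Non-binding: soil (20 unused).
Since soil is not tight, its dual is 0.
Dual feasibility on the basic columns requires 4·y_equipment + 3·y_mulch = 34, 4·y_equipment + 6·y_mulch = 40.
→ y_equipment = 7 and y_mulch = 2.
garden beds enters the basis when its profit ≥ yᵀa₃ = 7·1 + 2·3 = 13.

13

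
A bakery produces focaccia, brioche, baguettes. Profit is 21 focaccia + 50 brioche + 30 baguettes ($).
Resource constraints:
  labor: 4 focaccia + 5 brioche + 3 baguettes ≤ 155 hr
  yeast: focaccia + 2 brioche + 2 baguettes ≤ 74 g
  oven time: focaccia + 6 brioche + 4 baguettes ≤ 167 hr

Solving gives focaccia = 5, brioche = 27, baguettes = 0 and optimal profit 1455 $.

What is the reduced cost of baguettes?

-2

Check each constraint at x*: labor 155/155 (tight); yeast 59/74 (slack 15); oven time 167/167 (tight).
Slack constraints have shadow price 0 (complementary slackness).
From A_Bᵀ y = c: 4·y_labor + 1·y_oven time = 21; 5·y_labor + 6·y_oven time = 50.
Solving: y_labor = 4, y_oven time = 5.
Reduced cost of baguettes: c₃ − yᵀa₃ = 30 − (4·3 + 5·4) = 30 − 32 = -2.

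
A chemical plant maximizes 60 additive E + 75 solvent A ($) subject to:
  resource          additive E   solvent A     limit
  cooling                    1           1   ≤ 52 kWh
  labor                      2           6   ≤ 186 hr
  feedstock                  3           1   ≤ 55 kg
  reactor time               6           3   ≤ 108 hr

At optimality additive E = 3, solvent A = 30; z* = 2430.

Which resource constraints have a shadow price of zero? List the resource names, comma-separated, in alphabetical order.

cooling: 33/52 (slack 19)
labor: 186/186 (binding)
feedstock: 39/55 (slack 16)
reactor time: 108/108 (binding)
By complementary slackness, a constraint with positive slack has shadow price 0 → cooling, feedstock.

cooling, feedstock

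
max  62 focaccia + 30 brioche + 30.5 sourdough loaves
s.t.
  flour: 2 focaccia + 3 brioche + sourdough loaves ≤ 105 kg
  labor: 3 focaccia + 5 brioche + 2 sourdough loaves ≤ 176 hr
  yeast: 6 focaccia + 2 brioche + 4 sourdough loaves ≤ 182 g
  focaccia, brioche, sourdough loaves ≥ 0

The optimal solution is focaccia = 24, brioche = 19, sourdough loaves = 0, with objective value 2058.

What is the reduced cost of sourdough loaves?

Binding: flour and yeast. Non-binding: labor (9 unused).
By complementary slackness, y = 0 for the non-binding constraint.
From A_Bᵀ y = c: 2·y_flour + 6·y_yeast = 62; 3·y_flour + 2·y_yeast = 30.
→ y_flour = 4 and y_yeast = 9.
Reduced cost of sourdough loaves: c₃ − yᵀa₃ = 30.5 − (4·1 + 9·4) = 30.5 − 40 = -9.5.

-9.5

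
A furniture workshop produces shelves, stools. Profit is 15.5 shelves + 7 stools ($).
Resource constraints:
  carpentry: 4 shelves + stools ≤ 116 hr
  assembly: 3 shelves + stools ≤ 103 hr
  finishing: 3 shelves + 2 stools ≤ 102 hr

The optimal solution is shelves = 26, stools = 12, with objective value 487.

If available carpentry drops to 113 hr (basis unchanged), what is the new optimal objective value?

481

Binding: carpentry and finishing. Non-binding: assembly (13 unused).
Slack constraints have shadow price 0 (complementary slackness).
From A_Bᵀ y = c: 4·y_carpentry + 3·y_finishing = 15.5; 1·y_carpentry + 2·y_finishing = 7.
→ y_carpentry = 2 and y_finishing = 2.5.
Δz = y_carpentry·Δb = 2 × (-3) = -6, so new z* = 487 − 6 = 481.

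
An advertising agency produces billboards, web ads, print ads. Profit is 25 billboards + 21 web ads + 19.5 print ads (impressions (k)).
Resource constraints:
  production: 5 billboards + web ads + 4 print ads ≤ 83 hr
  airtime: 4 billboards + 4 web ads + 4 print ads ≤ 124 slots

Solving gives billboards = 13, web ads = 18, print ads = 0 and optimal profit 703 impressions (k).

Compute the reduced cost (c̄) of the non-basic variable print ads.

At the optimum: production uses 83 of 83 (binding); airtime uses 124 of 124 (binding).
From A_Bᵀ y = c: 5·y_production + 4·y_airtime = 25; 1·y_production + 4·y_airtime = 21.
→ y_production = 1 and y_airtime = 5.
Reduced cost of print ads: c₃ − yᵀa₃ = 19.5 − (1·4 + 5·4) = 19.5 − 24 = -4.5.

-4.5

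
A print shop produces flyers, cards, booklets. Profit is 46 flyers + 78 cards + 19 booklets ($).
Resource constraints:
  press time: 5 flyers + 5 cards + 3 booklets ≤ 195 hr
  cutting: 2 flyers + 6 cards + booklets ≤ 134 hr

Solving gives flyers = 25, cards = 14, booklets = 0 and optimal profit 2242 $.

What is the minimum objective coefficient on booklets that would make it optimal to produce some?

26

Both press time and cutting are binding at x*.
From A_Bᵀ y = c: 5·y_press time + 2·y_cutting = 46; 5·y_press time + 6·y_cutting = 78.
This yields shadow prices y_press time = 6, y_cutting = 8.
booklets enters the basis when its profit ≥ yᵀa₃ = 6·3 + 8·1 = 26.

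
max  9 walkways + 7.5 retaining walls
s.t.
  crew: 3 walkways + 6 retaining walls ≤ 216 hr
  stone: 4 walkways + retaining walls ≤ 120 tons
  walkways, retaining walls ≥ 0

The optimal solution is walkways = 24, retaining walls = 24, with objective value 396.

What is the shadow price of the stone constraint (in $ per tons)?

At the optimum: crew uses 216 of 216 (binding); stone uses 120 of 120 (binding).
The binding rows give the dual system: 3·y_crew + 4·y_stone = 9 and 6·y_crew + 1·y_stone = 7.5.
This yields shadow prices y_crew = 1, y_stone = 1.5.
Shadow price of stone = 1.5.

1.5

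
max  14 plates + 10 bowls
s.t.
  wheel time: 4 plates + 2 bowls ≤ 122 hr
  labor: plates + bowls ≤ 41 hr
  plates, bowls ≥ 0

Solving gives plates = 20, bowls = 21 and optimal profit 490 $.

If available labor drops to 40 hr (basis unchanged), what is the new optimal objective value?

484

Both wheel time and labor are binding at x*.
Dual feasibility on the basic columns requires 4·y_wheel time + 1·y_labor = 14, 2·y_wheel time + 1·y_labor = 10.
This yields shadow prices y_wheel time = 2, y_labor = 6.
Δz = y_labor·Δb = 6 × (-1) = -6, so new z* = 490 − 6 = 484.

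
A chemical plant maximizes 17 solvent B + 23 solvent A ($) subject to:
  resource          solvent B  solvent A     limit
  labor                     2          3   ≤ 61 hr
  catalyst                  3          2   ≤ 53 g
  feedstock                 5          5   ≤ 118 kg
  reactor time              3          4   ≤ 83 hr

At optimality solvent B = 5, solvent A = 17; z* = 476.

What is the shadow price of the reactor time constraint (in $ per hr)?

5

Binding: labor and reactor time. Non-binding: catalyst (4 unused), feedstock (8 unused).
Slack constraints have shadow price 0 (complementary slackness).
From A_Bᵀ y = c: 2·y_labor + 3·y_reactor time = 17; 3·y_labor + 4·y_reactor time = 23.
Solving: y_labor = 1, y_reactor time = 5.
Shadow price of reactor time = 5.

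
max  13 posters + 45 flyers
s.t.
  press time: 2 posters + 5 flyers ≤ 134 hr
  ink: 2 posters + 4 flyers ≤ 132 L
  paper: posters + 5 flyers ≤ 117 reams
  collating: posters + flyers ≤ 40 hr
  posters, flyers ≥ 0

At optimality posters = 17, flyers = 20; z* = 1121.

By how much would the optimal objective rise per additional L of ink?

At the optimum: press time uses 134 of 134 (binding); ink uses 114 of 132 (slack = 18); paper uses 117 of 117 (binding); collating uses 37 of 40 (slack = 3).
Slack constraints have shadow price 0 (complementary slackness).
Dual feasibility on the basic columns requires 2·y_press time + 1·y_paper = 13, 5·y_press time + 5·y_paper = 45.
Solving: y_press time = 4, y_paper = 5.
Shadow price of ink = 0.

0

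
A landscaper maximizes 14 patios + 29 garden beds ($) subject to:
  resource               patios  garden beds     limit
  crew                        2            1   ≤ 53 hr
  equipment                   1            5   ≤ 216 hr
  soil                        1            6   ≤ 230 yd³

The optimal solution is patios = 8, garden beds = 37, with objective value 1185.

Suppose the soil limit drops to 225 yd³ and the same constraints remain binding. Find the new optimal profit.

1165

Binding: crew and soil. Non-binding: equipment (23 unused).
Slack constraints have shadow price 0 (complementary slackness).
From A_Bᵀ y = c: 2·y_crew + 1·y_soil = 14; 1·y_crew + 6·y_soil = 29.
Solving: y_crew = 5, y_soil = 4.
Δz = y_soil·Δb = 4 × (-5) = -20, so new z* = 1185 − 20 = 1165.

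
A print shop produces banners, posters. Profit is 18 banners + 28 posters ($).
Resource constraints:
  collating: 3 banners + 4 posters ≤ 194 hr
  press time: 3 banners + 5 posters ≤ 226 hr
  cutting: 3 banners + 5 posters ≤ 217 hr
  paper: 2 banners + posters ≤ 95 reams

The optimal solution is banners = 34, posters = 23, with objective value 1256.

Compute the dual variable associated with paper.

0

Check each constraint at x*: collating 194/194 (tight); press time 217/226 (slack 9); cutting 217/217 (tight); paper 91/95 (slack 4).
Slack constraints have shadow price 0 (complementary slackness).
Dual feasibility on the basic columns requires 3·y_collating + 3·y_cutting = 18, 4·y_collating + 5·y_cutting = 28.
→ y_collating = 2 and y_cutting = 4.
Shadow price of paper = 0.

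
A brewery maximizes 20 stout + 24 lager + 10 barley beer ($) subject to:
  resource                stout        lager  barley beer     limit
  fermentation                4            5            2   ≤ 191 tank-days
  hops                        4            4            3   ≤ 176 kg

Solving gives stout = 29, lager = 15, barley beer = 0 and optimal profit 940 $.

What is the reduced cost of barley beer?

At the optimum: fermentation uses 191 of 191 (binding); hops uses 176 of 176 (binding).
Dual feasibility on the basic columns requires 4·y_fermentation + 4·y_hops = 20, 5·y_fermentation + 4·y_hops = 24.
Solving: y_fermentation = 4, y_hops = 1.
Reduced cost of barley beer: c₃ − yᵀa₃ = 10 − (4·2 + 1·3) = 10 − 11 = -1.

-1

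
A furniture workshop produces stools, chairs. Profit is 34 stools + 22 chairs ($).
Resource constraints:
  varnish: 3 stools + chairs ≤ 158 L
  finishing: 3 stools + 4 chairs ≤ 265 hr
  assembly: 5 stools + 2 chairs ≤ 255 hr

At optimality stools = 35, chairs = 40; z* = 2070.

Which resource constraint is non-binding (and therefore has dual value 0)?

varnish

varnish: 145/158 (slack 13)
finishing: 265/265 (binding)
assembly: 255/255 (binding)
By complementary slackness, a constraint with positive slack has shadow price 0 → varnish.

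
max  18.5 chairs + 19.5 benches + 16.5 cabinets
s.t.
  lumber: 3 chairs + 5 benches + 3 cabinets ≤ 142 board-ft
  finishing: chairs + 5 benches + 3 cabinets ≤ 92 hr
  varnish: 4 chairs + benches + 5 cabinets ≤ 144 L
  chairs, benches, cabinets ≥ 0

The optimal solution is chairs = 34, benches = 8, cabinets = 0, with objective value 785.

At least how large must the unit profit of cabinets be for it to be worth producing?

Binding: lumber and varnish. Non-binding: finishing (18 unused).
Since finishing is not tight, its dual is 0.
From A_Bᵀ y = c: 3·y_lumber + 4·y_varnish = 18.5; 5·y_lumber + 1·y_varnish = 19.5.
→ y_lumber = 3.5 and y_varnish = 2.
cabinets enters the basis when its profit ≥ yᵀa₃ = 3.5·3 + 2·5 = 20.5.

20.5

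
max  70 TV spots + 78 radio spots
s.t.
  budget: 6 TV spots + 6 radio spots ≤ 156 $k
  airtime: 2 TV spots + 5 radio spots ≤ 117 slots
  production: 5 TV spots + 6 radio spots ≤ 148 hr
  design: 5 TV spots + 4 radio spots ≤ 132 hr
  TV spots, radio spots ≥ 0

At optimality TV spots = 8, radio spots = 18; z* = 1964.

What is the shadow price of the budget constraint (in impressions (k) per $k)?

5

At the optimum: budget uses 156 of 156 (binding); airtime uses 106 of 117 (slack = 11); production uses 148 of 148 (binding); design uses 112 of 132 (slack = 20).
Slack constraints have shadow price 0 (complementary slackness).
The binding rows give the dual system: 6·y_budget + 5·y_production = 70 and 6·y_budget + 6·y_production = 78.
→ y_budget = 5 and y_production = 8.
Shadow price of budget = 5.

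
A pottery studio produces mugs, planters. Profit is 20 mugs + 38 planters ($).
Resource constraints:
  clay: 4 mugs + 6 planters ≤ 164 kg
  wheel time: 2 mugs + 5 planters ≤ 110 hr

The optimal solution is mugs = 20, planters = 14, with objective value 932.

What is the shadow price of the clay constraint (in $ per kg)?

Check each constraint at x*: clay 164/164 (tight); wheel time 110/110 (tight).
From A_Bᵀ y = c: 4·y_clay + 2·y_wheel time = 20; 6·y_clay + 5·y_wheel time = 38.
This yields shadow prices y_clay = 3, y_wheel time = 4.
Shadow price of clay = 3.

3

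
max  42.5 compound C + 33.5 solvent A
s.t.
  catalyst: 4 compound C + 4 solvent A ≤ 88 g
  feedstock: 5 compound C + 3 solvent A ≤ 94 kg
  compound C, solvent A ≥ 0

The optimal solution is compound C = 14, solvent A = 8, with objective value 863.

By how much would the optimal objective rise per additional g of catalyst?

5

Check each constraint at x*: catalyst 88/88 (tight); feedstock 94/94 (tight).
The binding rows give the dual system: 4·y_catalyst + 5·y_feedstock = 42.5 and 4·y_catalyst + 3·y_feedstock = 33.5.
Solving: y_catalyst = 5, y_feedstock = 4.5.
Shadow price of catalyst = 5.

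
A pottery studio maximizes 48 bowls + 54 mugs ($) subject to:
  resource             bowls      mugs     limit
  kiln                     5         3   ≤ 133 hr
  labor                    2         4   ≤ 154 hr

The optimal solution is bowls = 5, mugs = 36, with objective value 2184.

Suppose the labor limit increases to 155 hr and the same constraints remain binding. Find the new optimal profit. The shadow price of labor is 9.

Δb = 1, so new z* = 2184 + (9)·(1) = 2184 + 9 = 2193.

2193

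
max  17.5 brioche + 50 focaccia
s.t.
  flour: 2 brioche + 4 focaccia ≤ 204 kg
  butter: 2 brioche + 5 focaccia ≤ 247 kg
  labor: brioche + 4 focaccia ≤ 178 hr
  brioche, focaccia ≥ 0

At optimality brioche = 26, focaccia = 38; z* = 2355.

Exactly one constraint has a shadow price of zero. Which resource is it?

butter

flour: 204/204 (binding)
butter: 242/247 (slack 5)
labor: 178/178 (binding)
By complementary slackness, a constraint with positive slack has shadow price 0 → butter.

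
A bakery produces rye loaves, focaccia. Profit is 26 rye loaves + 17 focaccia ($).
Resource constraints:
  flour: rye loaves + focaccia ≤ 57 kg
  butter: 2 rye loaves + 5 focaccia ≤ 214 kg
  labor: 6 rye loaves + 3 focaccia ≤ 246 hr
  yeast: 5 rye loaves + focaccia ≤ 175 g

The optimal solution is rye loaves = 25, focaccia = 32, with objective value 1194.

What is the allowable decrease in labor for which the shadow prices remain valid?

Binding constraints: flour, labor. The basis is B = [[1,1],[6,3]] with det -3.
Per unit decrease in labor, x* moves by d = (-0.3333, 0.3333).
The basis stays optimal until butter becomes binding; allowable decrease = 4 hr.

4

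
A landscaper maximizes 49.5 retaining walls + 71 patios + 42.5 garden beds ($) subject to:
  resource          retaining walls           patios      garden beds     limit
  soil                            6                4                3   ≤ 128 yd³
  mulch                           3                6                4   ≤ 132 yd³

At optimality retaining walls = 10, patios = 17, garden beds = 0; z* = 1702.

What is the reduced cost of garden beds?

Check each constraint at x*: soil 128/128 (tight); mulch 132/132 (tight).
Dual feasibility on the basic columns requires 6·y_soil + 3·y_mulch = 49.5, 4·y_soil + 6·y_mulch = 71.
→ y_soil = 3.5 and y_mulch = 9.5.
Reduced cost of garden beds: c₃ − yᵀa₃ = 42.5 − (3.5·3 + 9.5·4) = 42.5 − 48.5 = -6.

-6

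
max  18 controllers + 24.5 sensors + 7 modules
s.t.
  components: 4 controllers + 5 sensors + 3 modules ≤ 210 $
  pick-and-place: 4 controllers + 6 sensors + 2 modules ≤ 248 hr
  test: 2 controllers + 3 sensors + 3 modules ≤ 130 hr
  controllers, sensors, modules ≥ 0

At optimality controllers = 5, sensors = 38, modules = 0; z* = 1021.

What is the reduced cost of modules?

-4.5

At the optimum: components uses 210 of 210 (binding); pick-and-place uses 248 of 248 (binding); test uses 124 of 130 (slack = 6).
Since test is not tight, its dual is 0.
Dual feasibility on the basic columns requires 4·y_components + 4·y_pick-and-place = 18, 5·y_components + 6·y_pick-and-place = 24.5.
Solving: y_components = 2.5, y_pick-and-place = 2.
Reduced cost of modules: c₃ − yᵀa₃ = 7 − (2.5·3 + 2·2) = 7 − 11.5 = -4.5.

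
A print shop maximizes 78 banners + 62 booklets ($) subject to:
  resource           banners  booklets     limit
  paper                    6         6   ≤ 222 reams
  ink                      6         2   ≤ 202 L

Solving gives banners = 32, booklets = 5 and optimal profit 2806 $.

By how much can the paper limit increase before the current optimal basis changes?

Binding constraints: paper, ink. The basis is B = [[6,6],[6,2]] with det -24.
Per unit increase in paper, x* moves by d = (-0.0833, 0.25).
The basis stays optimal until banners reaches 0; allowable increase = 384 reams.

384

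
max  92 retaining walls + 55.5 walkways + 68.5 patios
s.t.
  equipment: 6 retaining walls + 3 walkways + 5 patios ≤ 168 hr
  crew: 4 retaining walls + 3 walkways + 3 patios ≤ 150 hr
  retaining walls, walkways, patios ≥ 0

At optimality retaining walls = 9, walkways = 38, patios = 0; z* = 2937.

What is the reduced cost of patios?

Check each constraint at x*: equipment 168/168 (tight); crew 150/150 (tight).
The binding rows give the dual system: 6·y_equipment + 4·y_crew = 92 and 3·y_equipment + 3·y_crew = 55.5.
Solving: y_equipment = 9, y_crew = 9.5.
Reduced cost of patios: c₃ − yᵀa₃ = 68.5 − (9·5 + 9.5·3) = 68.5 − 73.5 = -5.

-5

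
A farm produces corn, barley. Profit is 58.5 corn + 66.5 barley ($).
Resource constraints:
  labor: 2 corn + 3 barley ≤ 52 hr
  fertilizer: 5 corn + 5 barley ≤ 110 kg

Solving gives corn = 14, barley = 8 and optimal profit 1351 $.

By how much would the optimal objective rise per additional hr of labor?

8

Check each constraint at x*: labor 52/52 (tight); fertilizer 110/110 (tight).
The binding rows give the dual system: 2·y_labor + 5·y_fertilizer = 58.5 and 3·y_labor + 5·y_fertilizer = 66.5.
This yields shadow prices y_labor = 8, y_fertilizer = 8.5.
Shadow price of labor = 8.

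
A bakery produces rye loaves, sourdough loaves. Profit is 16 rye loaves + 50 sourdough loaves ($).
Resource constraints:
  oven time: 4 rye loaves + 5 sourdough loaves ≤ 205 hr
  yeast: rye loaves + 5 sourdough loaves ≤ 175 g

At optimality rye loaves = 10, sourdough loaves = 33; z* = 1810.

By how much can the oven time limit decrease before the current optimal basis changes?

30

Binding constraints: oven time, yeast. The basis is B = [[4,5],[1,5]] with det 15.
Per unit decrease in oven time, x* moves by d = (-0.3333, 0.0667).
The basis stays optimal until rye loaves reaches 0; allowable decrease = 30 hr.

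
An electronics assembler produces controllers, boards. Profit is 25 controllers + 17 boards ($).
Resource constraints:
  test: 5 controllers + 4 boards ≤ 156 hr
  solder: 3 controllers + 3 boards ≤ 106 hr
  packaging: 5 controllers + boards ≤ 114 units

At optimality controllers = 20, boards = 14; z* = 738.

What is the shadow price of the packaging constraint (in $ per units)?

1

Binding: test and packaging. Non-binding: solder (4 unused).
By complementary slackness, y = 0 for the non-binding constraint.
Dual feasibility on the basic columns requires 5·y_test + 5·y_packaging = 25, 4·y_test + 1·y_packaging = 17.
Solving: y_test = 4, y_packaging = 1.
Shadow price of packaging = 1.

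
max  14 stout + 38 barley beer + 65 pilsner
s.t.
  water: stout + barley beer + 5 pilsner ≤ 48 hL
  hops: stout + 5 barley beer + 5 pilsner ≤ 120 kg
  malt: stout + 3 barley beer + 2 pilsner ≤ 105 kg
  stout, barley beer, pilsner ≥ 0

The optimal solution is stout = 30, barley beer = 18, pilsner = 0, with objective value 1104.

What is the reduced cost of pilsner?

At the optimum: water uses 48 of 48 (binding); hops uses 120 of 120 (binding); malt uses 84 of 105 (slack = 21).
By complementary slackness, y = 0 for the non-binding constraint.
The binding rows give the dual system: 1·y_water + 1·y_hops = 14 and 1·y_water + 5·y_hops = 38.
This yields shadow prices y_water = 8, y_hops = 6.
Reduced cost of pilsner: c₃ − yᵀa₃ = 65 − (8·5 + 6·5) = 65 − 70 = -5.

-5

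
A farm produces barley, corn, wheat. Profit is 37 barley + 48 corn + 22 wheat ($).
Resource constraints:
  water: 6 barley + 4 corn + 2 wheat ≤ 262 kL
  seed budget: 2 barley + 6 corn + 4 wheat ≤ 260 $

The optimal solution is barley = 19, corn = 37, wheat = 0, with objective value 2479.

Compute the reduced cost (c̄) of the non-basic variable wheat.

Check each constraint at x*: water 262/262 (tight); seed budget 260/260 (tight).
The binding rows give the dual system: 6·y_water + 2·y_seed budget = 37 and 4·y_water + 6·y_seed budget = 48.
→ y_water = 4.5 and y_seed budget = 5.
Reduced cost of wheat: c₃ − yᵀa₃ = 22 − (4.5·2 + 5·4) = 22 − 29 = -7.

-7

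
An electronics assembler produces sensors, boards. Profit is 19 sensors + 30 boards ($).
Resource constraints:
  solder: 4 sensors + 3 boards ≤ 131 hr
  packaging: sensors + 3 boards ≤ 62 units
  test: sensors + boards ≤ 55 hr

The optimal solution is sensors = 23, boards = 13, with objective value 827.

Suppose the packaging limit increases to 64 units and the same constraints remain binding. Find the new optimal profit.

At the optimum: solder uses 131 of 131 (binding); packaging uses 62 of 62 (binding); test uses 36 of 55 (slack = 19).
By complementary slackness, y = 0 for the non-binding constraint.
The binding rows give the dual system: 4·y_solder + 1·y_packaging = 19 and 3·y_solder + 3·y_packaging = 30.
This yields shadow prices y_solder = 3, y_packaging = 7.
Δz = y_packaging·Δb = 7 × (2) = 14, so new z* = 827 + 14 = 841.

841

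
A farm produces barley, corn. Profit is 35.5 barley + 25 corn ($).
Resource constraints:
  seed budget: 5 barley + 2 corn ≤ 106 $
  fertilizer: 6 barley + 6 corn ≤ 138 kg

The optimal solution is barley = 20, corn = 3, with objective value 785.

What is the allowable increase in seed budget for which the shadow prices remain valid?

9

Binding constraints: seed budget, fertilizer. The basis is B = [[5,2],[6,6]] with det 18.
Per unit increase in seed budget, x* moves by d = (0.3333, -0.3333).
The basis stays optimal until corn reaches 0; allowable increase = 9 $.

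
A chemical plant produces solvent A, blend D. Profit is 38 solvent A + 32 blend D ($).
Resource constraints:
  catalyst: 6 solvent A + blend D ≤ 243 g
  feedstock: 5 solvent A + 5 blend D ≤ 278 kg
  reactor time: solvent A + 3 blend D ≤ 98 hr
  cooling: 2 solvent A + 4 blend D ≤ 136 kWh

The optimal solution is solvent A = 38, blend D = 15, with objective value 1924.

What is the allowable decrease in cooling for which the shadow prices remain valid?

55

Binding constraints: catalyst, cooling. The basis is B = [[6,1],[2,4]] with det 22.
Per unit decrease in cooling, x* moves by d = (0.0455, -0.2727).
The basis stays optimal until blend D reaches 0; allowable decrease = 55 kWh.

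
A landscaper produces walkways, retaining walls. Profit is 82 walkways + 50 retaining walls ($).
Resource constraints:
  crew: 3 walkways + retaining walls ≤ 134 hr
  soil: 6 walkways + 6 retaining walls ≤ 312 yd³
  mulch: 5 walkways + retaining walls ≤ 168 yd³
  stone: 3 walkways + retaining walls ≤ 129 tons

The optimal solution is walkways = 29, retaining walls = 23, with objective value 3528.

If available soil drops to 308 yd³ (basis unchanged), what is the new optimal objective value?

Check each constraint at x*: crew 110/134 (slack 24); soil 312/312 (tight); mulch 168/168 (tight); stone 110/129 (slack 19).
Slack constraints have shadow price 0 (complementary slackness).
The binding rows give the dual system: 6·y_soil + 5·y_mulch = 82 and 6·y_soil + 1·y_mulch = 50.
→ y_soil = 7 and y_mulch = 8.
Δz = y_soil·Δb = 7 × (-4) = -28, so new z* = 3528 − 28 = 3500.

3500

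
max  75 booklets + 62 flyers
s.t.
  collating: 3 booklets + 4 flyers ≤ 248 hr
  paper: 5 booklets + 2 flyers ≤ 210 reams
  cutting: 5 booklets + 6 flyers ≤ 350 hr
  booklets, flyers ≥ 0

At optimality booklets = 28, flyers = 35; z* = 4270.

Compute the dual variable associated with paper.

7

Binding: paper and cutting. Non-binding: collating (24 unused).
Slack constraints have shadow price 0 (complementary slackness).
The binding rows give the dual system: 5·y_paper + 5·y_cutting = 75 and 2·y_paper + 6·y_cutting = 62.
This yields shadow prices y_paper = 7, y_cutting = 8.
Shadow price of paper = 7.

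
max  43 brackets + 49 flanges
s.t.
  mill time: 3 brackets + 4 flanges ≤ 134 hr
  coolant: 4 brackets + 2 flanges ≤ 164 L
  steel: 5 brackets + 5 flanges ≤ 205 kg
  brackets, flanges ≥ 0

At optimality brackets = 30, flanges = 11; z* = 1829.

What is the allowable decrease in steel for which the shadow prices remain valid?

37.5

Binding constraints: mill time, steel. The basis is B = [[3,4],[5,5]] with det -5.
Per unit decrease in steel, x* moves by d = (-0.8, 0.6).
The basis stays optimal until brackets reaches 0; allowable decrease = 37.5 kg.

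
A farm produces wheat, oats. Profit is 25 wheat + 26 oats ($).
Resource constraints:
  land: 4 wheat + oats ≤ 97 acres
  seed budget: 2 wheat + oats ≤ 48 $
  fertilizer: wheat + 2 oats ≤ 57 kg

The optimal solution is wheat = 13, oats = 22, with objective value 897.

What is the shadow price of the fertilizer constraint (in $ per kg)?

Binding: seed budget and fertilizer. Non-binding: land (23 unused).
Slack constraints have shadow price 0 (complementary slackness).
Dual feasibility on the basic columns requires 2·y_seed budget + 1·y_fertilizer = 25, 1·y_seed budget + 2·y_fertilizer = 26.
This yields shadow prices y_seed budget = 8, y_fertilizer = 9.
Shadow price of fertilizer = 9.

9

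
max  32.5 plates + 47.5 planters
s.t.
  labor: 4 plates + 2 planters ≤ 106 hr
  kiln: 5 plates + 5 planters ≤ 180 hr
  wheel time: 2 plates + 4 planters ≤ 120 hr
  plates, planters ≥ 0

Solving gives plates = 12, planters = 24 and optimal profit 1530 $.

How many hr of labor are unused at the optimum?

labor used = 4·12 + 2·24 = 96; slack = 106 − 96 = 10.

10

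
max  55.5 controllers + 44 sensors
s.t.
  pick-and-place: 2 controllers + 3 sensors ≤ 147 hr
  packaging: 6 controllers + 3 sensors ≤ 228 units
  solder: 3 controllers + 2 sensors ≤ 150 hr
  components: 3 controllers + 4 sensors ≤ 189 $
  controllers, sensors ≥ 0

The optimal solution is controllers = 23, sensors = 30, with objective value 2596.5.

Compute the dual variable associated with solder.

0

Binding: packaging and components. Non-binding: pick-and-place (11 unused), solder (21 unused).
Since pick-and-place, solder are not tight, their duals are 0.
From A_Bᵀ y = c: 6·y_packaging + 3·y_components = 55.5; 3·y_packaging + 4·y_components = 44.
This yields shadow prices y_packaging = 6, y_components = 6.5.
Shadow price of solder = 0.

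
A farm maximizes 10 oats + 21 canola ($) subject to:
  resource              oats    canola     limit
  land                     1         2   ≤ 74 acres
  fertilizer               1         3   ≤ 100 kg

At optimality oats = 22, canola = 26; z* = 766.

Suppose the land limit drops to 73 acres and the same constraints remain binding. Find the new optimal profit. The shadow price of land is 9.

Δb = -1, so new z* = 766 + (9)·(-1) = 766 − 9 = 757.

757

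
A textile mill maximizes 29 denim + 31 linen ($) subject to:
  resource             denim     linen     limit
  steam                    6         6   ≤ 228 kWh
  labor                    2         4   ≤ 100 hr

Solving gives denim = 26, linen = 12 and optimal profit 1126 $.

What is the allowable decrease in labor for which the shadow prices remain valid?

Binding constraints: steam, labor. The basis is B = [[6,6],[2,4]] with det 12.
Per unit decrease in labor, x* moves by d = (0.5, -0.5).
The basis stays optimal until linen reaches 0; allowable decrease = 24 hr.

24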